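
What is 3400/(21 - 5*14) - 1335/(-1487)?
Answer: -4990385/72863 ≈ -68.490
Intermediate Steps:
3400/(21 - 5*14) - 1335/(-1487) = 3400/(21 - 70) - 1335*(-1/1487) = 3400/(-49) + 1335/1487 = 3400*(-1/49) + 1335/1487 = -3400/49 + 1335/1487 = -4990385/72863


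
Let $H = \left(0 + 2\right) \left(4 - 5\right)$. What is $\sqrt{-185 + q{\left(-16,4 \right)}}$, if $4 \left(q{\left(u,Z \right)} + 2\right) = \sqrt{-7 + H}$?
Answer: $\frac{\sqrt{-748 + 3 i}}{2} \approx 0.027423 + 13.675 i$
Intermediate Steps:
$H = -2$ ($H = 2 \left(-1\right) = -2$)
$q{\left(u,Z \right)} = -2 + \frac{3 i}{4}$ ($q{\left(u,Z \right)} = -2 + \frac{\sqrt{-7 - 2}}{4} = -2 + \frac{\sqrt{-9}}{4} = -2 + \frac{3 i}{4}$)
$\sqrt{-185 + q{\left(-16,4 \right)}} = \sqrt{-185 - \left(2 - \frac{3 i}{4}\right)} = \sqrt{-187 + \frac{3 i}{4}}$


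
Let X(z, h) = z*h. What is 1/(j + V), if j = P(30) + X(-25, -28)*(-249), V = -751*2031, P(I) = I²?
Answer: -1/1698681 ≈ -5.8869e-7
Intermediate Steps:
X(z, h) = h*z
V = -1525281
j = -173400 (j = 30² - 28*(-25)*(-249) = 900 + 700*(-249) = 900 - 174300 = -173400)
1/(j + V) = 1/(-173400 - 1525281) = 1/(-1698681) = -1/1698681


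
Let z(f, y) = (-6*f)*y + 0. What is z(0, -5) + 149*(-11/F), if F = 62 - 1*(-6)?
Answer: -1639/68 ≈ -24.103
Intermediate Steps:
F = 68 (F = 62 + 6 = 68)
z(f, y) = -6*f*y (z(f, y) = -6*f*y + 0 = -6*f*y)
z(0, -5) + 149*(-11/F) = -6*0*(-5) + 149*(-11/68) = 0 + 149*(-11*1/68) = 0 + 149*(-11/68) = 0 - 1639/68 = -1639/68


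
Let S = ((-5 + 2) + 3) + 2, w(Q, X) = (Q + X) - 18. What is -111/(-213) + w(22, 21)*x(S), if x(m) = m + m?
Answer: 7137/71 ≈ 100.52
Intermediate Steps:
w(Q, X) = -18 + Q + X
S = 2 (S = (-3 + 3) + 2 = 0 + 2 = 2)
x(m) = 2*m
-111/(-213) + w(22, 21)*x(S) = -111/(-213) + (-18 + 22 + 21)*(2*2) = -111*(-1/213) + 25*4 = 37/71 + 100 = 7137/71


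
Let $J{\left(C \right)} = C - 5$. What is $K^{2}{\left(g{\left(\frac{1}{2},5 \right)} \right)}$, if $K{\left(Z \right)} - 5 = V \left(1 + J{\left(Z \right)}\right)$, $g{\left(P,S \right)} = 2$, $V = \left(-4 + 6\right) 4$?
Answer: $121$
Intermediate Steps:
$V = 8$ ($V = 2 \cdot 4 = 8$)
$J{\left(C \right)} = -5 + C$
$K{\left(Z \right)} = -27 + 8 Z$ ($K{\left(Z \right)} = 5 + 8 \left(1 + \left(-5 + Z\right)\right) = 5 + 8 \left(-4 + Z\right) = 5 + \left(-32 + 8 Z\right) = -27 + 8 Z$)
$K^{2}{\left(g{\left(\frac{1}{2},5 \right)} \right)} = \left(-27 + 8 \cdot 2\right)^{2} = \left(-27 + 16\right)^{2} = \left(-11\right)^{2} = 121$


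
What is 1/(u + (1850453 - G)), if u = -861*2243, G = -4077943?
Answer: 1/3997173 ≈ 2.5018e-7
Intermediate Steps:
u = -1931223
1/(u + (1850453 - G)) = 1/(-1931223 + (1850453 - 1*(-4077943))) = 1/(-1931223 + (1850453 + 4077943)) = 1/(-1931223 + 5928396) = 1/3997173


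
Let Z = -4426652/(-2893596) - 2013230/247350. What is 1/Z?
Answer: -101091945/668155636 ≈ -0.15130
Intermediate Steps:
Z = -668155636/101091945 (Z = -4426652*(-1/2893596) - 2013230*1/247350 = 18757/12261 - 201323/24735 = -668155636/101091945 ≈ -6.6094)
1/Z = 1/(-668155636/101091945) = -101091945/668155636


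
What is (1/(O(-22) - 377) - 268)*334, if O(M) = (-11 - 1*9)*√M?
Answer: 334*(-5360*√22 + 101037*I)/(-377*I + 20*√22) ≈ -89513.0 + 0.20759*I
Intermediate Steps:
O(M) = -20*√M (O(M) = (-11 - 9)*√M = -20*√M)
(1/(O(-22) - 377) - 268)*334 = (1/(-20*I*√22 - 377) - 268)*334 = (1/(-377 - 20*I*√22) - 268)*334 = (-268 + 1/(-377 - 20*I*√22))*334 = -89512 + 334/(-377 - 20*I*√22)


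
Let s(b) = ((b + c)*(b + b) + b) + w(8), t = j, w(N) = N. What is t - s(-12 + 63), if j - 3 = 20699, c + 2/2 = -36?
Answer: 19215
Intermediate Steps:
c = -37 (c = -1 - 36 = -37)
j = 20702 (j = 3 + 20699 = 20702)
t = 20702
s(b) = 8 + b + 2*b*(-37 + b) (s(b) = ((b - 37)*(b + b) + b) + 8 = ((-37 + b)*(2*b) + b) + 8 = (2*b*(-37 + b) + b) + 8 = (b + 2*b*(-37 + b)) + 8 = 8 + b + 2*b*(-37 + b))
t - s(-12 + 63) = 20702 - (8 - 73*(-12 + 63) + 2*(-12 + 63)²) = 20702 - (8 - 73*51 + 2*51²) = 20702 - (8 - 3723 + 2*2601) = 20702 - (8 - 3723 + 5202) = 20702 - 1*1487 = 20702 - 1487 = 19215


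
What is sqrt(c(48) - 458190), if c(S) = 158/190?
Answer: I*sqrt(4135157245)/95 ≈ 676.9*I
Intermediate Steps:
c(S) = 79/95 (c(S) = 158*(1/190) = 79/95)
sqrt(c(48) - 458190) = sqrt(79/95 - 458190) = sqrt(-43527971/95) = I*sqrt(4135157245)/95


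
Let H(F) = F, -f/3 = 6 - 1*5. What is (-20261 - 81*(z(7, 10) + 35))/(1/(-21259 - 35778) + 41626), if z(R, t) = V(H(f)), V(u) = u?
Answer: -1303466561/2374222161 ≈ -0.54901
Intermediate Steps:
f = -3 (f = -3*(6 - 1*5) = -3*(6 - 5) = -3*1 = -3)
z(R, t) = -3
(-20261 - 81*(z(7, 10) + 35))/(1/(-21259 - 35778) + 41626) = (-20261 - 81*(-3 + 35))/(1/(-21259 - 35778) + 41626) = (-20261 - 81*32)/(1/(-57037) + 41626) = (-20261 - 2592)/(-1/57037 + 41626) = -22853/2374222161/57037 = -22853*57037/2374222161 = -1303466561/2374222161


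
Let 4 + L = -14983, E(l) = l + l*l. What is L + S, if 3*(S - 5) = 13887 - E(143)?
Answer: -17217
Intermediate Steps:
E(l) = l + l²
L = -14987 (L = -4 - 14983 = -14987)
S = -2230 (S = 5 + (13887 - 143*(1 + 143))/3 = 5 + (13887 - 143*144)/3 = 5 + (13887 - 1*20592)/3 = 5 + (13887 - 20592)/3 = 5 + (⅓)*(-6705) = 5 - 2235 = -2230)
L + S = -14987 - 2230 = -17217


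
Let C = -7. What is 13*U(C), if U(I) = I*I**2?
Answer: -4459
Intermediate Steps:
U(I) = I**3
13*U(C) = 13*(-7)**3 = 13*(-343) = -4459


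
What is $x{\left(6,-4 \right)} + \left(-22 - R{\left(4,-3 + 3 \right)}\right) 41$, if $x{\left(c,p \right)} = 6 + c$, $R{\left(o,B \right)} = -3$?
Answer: $-767$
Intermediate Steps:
$x{\left(6,-4 \right)} + \left(-22 - R{\left(4,-3 + 3 \right)}\right) 41 = \left(6 + 6\right) + \left(-22 - -3\right) 41 = 12 + \left(-22 + 3\right) 41 = 12 - 779 = -767$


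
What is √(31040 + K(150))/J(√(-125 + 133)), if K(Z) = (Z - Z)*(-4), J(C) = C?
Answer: 2*√970 ≈ 62.290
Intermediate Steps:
K(Z) = 0 (K(Z) = 0*(-4) = 0)
√(31040 + K(150))/J(√(-125 + 133)) = √(31040 + 0)/(√(-125 + 133)) = √31040/(√8) = (8*√485)/((2*√2)) = (8*√485)*(√2/4) = 2*√970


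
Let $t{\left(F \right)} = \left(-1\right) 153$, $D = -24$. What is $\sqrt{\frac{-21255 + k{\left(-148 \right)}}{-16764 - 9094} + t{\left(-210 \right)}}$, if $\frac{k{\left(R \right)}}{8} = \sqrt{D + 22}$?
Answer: $\frac{\sqrt{-101751721302 - 206864 i \sqrt{2}}}{25858} \approx 1.7734 \cdot 10^{-5} - 12.336 i$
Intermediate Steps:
$k{\left(R \right)} = 8 i \sqrt{2}$ ($k{\left(R \right)} = 8 \sqrt{-24 + 22} = 8 \sqrt{-2} = 8 i \sqrt{2}$)
$t{\left(F \right)} = -153$
$\sqrt{\frac{-21255 + k{\left(-148 \right)}}{-16764 - 9094} + t{\left(-210 \right)}} = \sqrt{\frac{-21255 + 8 i \sqrt{2}}{-16764 - 9094} - 153} = \sqrt{\frac{-21255 + 8 i \sqrt{2}}{-25858} - 153} = \sqrt{\left(-21255 + 8 i \sqrt{2}\right) \left(- \frac{1}{25858}\right) - 153} = \sqrt{\left(\frac{21255}{25858} - \frac{4 i \sqrt{2}}{12929}\right) - 153} = \sqrt{- \frac{3935019}{25858} - \frac{4 i \sqrt{2}}{12929}}$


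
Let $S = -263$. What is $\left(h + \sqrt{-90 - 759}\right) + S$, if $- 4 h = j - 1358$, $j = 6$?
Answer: $75 + i \sqrt{849} \approx 75.0 + 29.138 i$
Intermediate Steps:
$h = 338$ ($h = - \frac{6 - 1358}{4} = \left(- \frac{1}{4}\right) \left(-1352\right) = 338$)
$\left(h + \sqrt{-90 - 759}\right) + S = \left(338 + \sqrt{-90 - 759}\right) - 263 = \left(338 + \sqrt{-849}\right) - 263 = \left(338 + i \sqrt{849}\right) - 263 = 75 + i \sqrt{849}$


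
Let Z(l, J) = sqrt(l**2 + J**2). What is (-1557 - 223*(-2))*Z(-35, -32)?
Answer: -1111*sqrt(2249) ≈ -52688.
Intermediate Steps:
Z(l, J) = sqrt(J**2 + l**2)
(-1557 - 223*(-2))*Z(-35, -32) = (-1557 - 223*(-2))*sqrt((-32)**2 + (-35)**2) = (-1557 + 446)*sqrt(1024 + 1225) = -1111*sqrt(2249)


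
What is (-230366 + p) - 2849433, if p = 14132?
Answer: -3065667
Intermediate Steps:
(-230366 + p) - 2849433 = (-230366 + 14132) - 2849433 = -216234 - 2849433 = -3065667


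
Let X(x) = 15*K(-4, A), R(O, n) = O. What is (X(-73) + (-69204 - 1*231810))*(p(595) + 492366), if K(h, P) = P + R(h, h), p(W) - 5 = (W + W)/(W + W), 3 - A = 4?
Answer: -148247793108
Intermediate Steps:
A = -1 (A = 3 - 1*4 = 3 - 4 = -1)
p(W) = 6 (p(W) = 5 + (W + W)/(W + W) = 5 + (2*W)/((2*W)) = 5 + (2*W)*(1/(2*W)) = 5 + 1 = 6)
K(h, P) = P + h
X(x) = -75 (X(x) = 15*(-1 - 4) = 15*(-5) = -75)
(X(-73) + (-69204 - 1*231810))*(p(595) + 492366) = (-75 + (-69204 - 1*231810))*(6 + 492366) = (-75 + (-69204 - 231810))*492372 = (-75 - 301014)*492372 = -301089*492372 = -148247793108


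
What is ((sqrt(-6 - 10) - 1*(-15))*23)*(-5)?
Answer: -1725 - 460*I ≈ -1725.0 - 460.0*I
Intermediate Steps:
((sqrt(-6 - 10) - 1*(-15))*23)*(-5) = ((sqrt(-16) + 15)*23)*(-5) = ((4*I + 15)*23)*(-5) = ((15 + 4*I)*23)*(-5) = (345 + 92*I)*(-5) = -1725 - 460*I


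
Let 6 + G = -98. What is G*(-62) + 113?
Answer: 6561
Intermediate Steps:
G = -104 (G = -6 - 98 = -104)
G*(-62) + 113 = -104*(-62) + 113 = 6448 + 113 = 6561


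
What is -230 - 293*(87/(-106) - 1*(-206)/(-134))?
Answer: 3273411/7102 ≈ 460.91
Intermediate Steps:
-230 - 293*(87/(-106) - 1*(-206)/(-134)) = -230 - 293*(87*(-1/106) + 206*(-1/134)) = -230 - 293*(-87/106 - 103/67) = -230 - 293*(-16747/7102) = -230 + 4906871/7102 = 3273411/7102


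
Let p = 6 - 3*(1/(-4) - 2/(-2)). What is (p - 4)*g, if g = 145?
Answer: -145/4 ≈ -36.250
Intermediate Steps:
p = 15/4 (p = 6 - 3*(1*(-¼) - 2*(-½)) = 6 - 3*(-¼ + 1) = 6 - 3*¾ = 6 - 9/4 = 15/4 ≈ 3.7500)
(p - 4)*g = (15/4 - 4)*145 = -¼*145 = -145/4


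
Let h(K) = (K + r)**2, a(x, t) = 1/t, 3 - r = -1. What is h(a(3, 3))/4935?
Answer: 169/44415 ≈ 0.0038050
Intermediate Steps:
r = 4 (r = 3 - 1*(-1) = 3 + 1 = 4)
h(K) = (4 + K)**2 (h(K) = (K + 4)**2 = (4 + K)**2)
h(a(3, 3))/4935 = (4 + 1/3)**2/4935 = (4 + 1/3)**2*(1/4935) = (13/3)**2*(1/4935) = (169/9)*(1/4935) = 169/44415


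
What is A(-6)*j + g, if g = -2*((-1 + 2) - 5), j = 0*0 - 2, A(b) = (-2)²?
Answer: 0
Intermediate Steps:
A(b) = 4
j = -2 (j = 0 - 2 = -2)
g = 8 (g = -2*(1 - 5) = -2*(-4) = 8)
A(-6)*j + g = 4*(-2) + 8 = -8 + 8 = 0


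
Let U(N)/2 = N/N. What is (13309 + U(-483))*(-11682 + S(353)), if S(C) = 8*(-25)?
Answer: -158161302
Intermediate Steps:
U(N) = 2 (U(N) = 2*(N/N) = 2*1 = 2)
S(C) = -200
(13309 + U(-483))*(-11682 + S(353)) = (13309 + 2)*(-11682 - 200) = 13311*(-11882) = -158161302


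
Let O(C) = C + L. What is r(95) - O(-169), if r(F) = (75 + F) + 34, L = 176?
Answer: 197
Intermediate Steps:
O(C) = 176 + C (O(C) = C + 176 = 176 + C)
r(F) = 109 + F
r(95) - O(-169) = (109 + 95) - (176 - 169) = 204 - 1*7 = 204 - 7 = 197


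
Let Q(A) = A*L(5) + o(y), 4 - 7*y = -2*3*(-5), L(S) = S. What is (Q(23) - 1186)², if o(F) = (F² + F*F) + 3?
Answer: 2598960400/2401 ≈ 1.0825e+6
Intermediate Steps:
y = -26/7 (y = 4/7 - (-2*3)*(-5)/7 = 4/7 - (-6)*(-5)/7 = 4/7 - ⅐*30 = 4/7 - 30/7 = -26/7 ≈ -3.7143)
o(F) = 3 + 2*F² (o(F) = (F² + F²) + 3 = 2*F² + 3 = 3 + 2*F²)
Q(A) = 1499/49 + 5*A (Q(A) = A*5 + (3 + 2*(-26/7)²) = 5*A + (3 + 2*(676/49)) = 5*A + (3 + 1352/49) = 5*A + 1499/49 = 1499/49 + 5*A)
(Q(23) - 1186)² = ((1499/49 + 5*23) - 1186)² = ((1499/49 + 115) - 1186)² = (7134/49 - 1186)² = (-50980/49)² = 2598960400/2401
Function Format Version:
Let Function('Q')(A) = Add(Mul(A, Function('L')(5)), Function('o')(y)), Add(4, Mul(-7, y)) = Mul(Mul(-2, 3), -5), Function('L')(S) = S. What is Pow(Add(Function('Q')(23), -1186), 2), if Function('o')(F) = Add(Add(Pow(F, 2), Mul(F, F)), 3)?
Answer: Rational(2598960400, 2401) ≈ 1.0825e+6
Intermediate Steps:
y = Rational(-26, 7) (y = Add(Rational(4, 7), Mul(Rational(-1, 7), Mul(Mul(-2, 3), -5))) = Add(Rational(4, 7), Mul(Rational(-1, 7), Mul(-6, -5))) = Add(Rational(4, 7), Mul(Rational(-1, 7), 30)) = Add(Rational(4, 7), Rational(-30, 7)) = Rational(-26, 7) ≈ -3.7143)
Function('o')(F) = Add(3, Mul(2, Pow(F, 2))) (Function('o')(F) = Add(Add(Pow(F, 2), Pow(F, 2)), 3) = Add(Mul(2, Pow(F, 2)), 3) = Add(3, Mul(2, Pow(F, 2))))
Function('Q')(A) = Add(Rational(1499, 49), Mul(5, A)) (Function('Q')(A) = Add(Mul(A, 5), Add(3, Mul(2, Pow(Rational(-26, 7), 2)))) = Add(Mul(5, A), Add(3, Mul(2, Rational(676, 49)))) = Add(Mul(5, A), Add(3, Rational(1352, 49))) = Add(Mul(5, A), Rational(1499, 49)) = Add(Rational(1499, 49), Mul(5, A)))
Pow(Add(Function('Q')(23), -1186), 2) = Pow(Add(Add(Rational(1499, 49), Mul(5, 23)), -1186), 2) = Pow(Add(Add(Rational(1499, 49), 115), -1186), 2) = Pow(Add(Rational(7134, 49), -1186), 2) = Pow(Rational(-50980, 49), 2) = Rational(2598960400, 2401)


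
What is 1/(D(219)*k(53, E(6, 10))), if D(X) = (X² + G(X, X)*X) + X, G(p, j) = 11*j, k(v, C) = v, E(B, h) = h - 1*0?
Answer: 1/30514803 ≈ 3.2771e-8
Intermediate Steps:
E(B, h) = h (E(B, h) = h + 0 = h)
D(X) = X + 12*X² (D(X) = (X² + (11*X)*X) + X = (X² + 11*X²) + X = 12*X² + X = X + 12*X²)
1/(D(219)*k(53, E(6, 10))) = 1/((219*(1 + 12*219))*53) = (1/53)/(219*(1 + 2628)) = (1/53)/(219*2629) = (1/53)/575751 = (1/575751)*(1/53) = 1/30514803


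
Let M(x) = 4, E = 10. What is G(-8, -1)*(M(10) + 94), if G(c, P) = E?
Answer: 980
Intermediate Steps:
G(c, P) = 10
G(-8, -1)*(M(10) + 94) = 10*(4 + 94) = 10*98 = 980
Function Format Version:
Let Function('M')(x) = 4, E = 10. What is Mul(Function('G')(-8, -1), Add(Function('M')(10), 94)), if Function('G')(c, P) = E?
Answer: 980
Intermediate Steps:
Function('G')(c, P) = 10
Mul(Function('G')(-8, -1), Add(Function('M')(10), 94)) = Mul(10, Add(4, 94)) = Mul(10, 98) = 980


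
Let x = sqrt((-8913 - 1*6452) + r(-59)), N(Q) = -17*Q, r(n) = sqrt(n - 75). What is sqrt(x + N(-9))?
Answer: sqrt(153 + sqrt(-15365 + I*sqrt(134))) ≈ 13.229 + 4.6851*I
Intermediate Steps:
r(n) = sqrt(-75 + n)
x = sqrt(-15365 + I*sqrt(134)) (x = sqrt((-8913 - 1*6452) + sqrt(-75 - 59)) = sqrt((-8913 - 6452) + sqrt(-134)) = sqrt(-15365 + I*sqrt(134)) ≈ 0.0467 + 123.96*I)
sqrt(x + N(-9)) = sqrt(sqrt(-15365 + I*sqrt(134)) - 17*(-9)) = sqrt(sqrt(-15365 + I*sqrt(134)) + 153) = sqrt(153 + sqrt(-15365 + I*sqrt(134)))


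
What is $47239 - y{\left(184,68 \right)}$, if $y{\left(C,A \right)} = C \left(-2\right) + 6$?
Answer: $47601$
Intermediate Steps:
$y{\left(C,A \right)} = 6 - 2 C$ ($y{\left(C,A \right)} = - 2 C + 6 = 6 - 2 C$)
$47239 - y{\left(184,68 \right)} = 47239 - \left(6 - 368\right) = 47239 - -362 = 47239 + 362 = 47601$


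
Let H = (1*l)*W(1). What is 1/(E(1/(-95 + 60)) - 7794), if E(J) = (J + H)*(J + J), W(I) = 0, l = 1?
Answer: -1225/9547648 ≈ -0.00012830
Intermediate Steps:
H = 0 (H = (1*1)*0 = 1*0 = 0)
E(J) = 2*J² (E(J) = (J + 0)*(J + J) = J*(2*J) = 2*J²)
1/(E(1/(-95 + 60)) - 7794) = 1/(2*(1/(-95 + 60))² - 7794) = 1/(2*(1/(-35))² - 7794) = 1/(2*(-1/35)² - 7794) = 1/(2*(1/1225) - 7794) = 1/(2/1225 - 7794) = 1/(-9547648/1225) = -1225/9547648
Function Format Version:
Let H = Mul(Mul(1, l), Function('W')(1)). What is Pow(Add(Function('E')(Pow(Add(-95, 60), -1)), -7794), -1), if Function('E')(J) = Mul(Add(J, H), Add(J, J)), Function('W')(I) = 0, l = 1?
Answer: Rational(-1225, 9547648) ≈ -0.00012830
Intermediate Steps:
H = 0 (H = Mul(Mul(1, 1), 0) = Mul(1, 0) = 0)
Function('E')(J) = Mul(2, Pow(J, 2)) (Function('E')(J) = Mul(Add(J, 0), Add(J, J)) = Mul(J, Mul(2, J)) = Mul(2, Pow(J, 2)))
Pow(Add(Function('E')(Pow(Add(-95, 60), -1)), -7794), -1) = Pow(Add(Mul(2, Pow(Pow(Add(-95, 60), -1), 2)), -7794), -1) = Pow(Add(Mul(2, Pow(Pow(-35, -1), 2)), -7794), -1) = Pow(Add(Mul(2, Pow(Rational(-1, 35), 2)), -7794), -1) = Pow(Add(Mul(2, Rational(1, 1225)), -7794), -1) = Pow(Add(Rational(2, 1225), -7794), -1) = Pow(Rational(-9547648, 1225), -1) = Rational(-1225, 9547648)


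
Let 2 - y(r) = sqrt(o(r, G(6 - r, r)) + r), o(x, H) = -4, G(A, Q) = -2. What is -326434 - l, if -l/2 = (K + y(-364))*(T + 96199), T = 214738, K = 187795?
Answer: 116785745144 - 2487496*I*sqrt(23) ≈ 1.1679e+11 - 1.193e+7*I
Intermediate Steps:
y(r) = 2 - sqrt(-4 + r)
l = -116786071578 + 2487496*I*sqrt(23) (l = -2*(187795 + (2 - sqrt(-4 - 364)))*(214738 + 96199) = -2*(187795 + (2 - sqrt(-368)))*310937 = -2*(187795 + (2 - 4*I*sqrt(23)))*310937 = -2*(187797 - 4*I*sqrt(23))*310937 = -2*(58393035789 - 1243748*I*sqrt(23)) = -116786071578 + 2487496*I*sqrt(23) ≈ -1.1679e+11 + 1.193e+7*I)
-326434 - l = -326434 - (-116786071578 + 2487496*I*sqrt(23)) = -326434 + (116786071578 - 2487496*I*sqrt(23)) = 116785745144 - 2487496*I*sqrt(23)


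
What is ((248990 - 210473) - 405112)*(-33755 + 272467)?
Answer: -87510625640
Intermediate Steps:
((248990 - 210473) - 405112)*(-33755 + 272467) = (38517 - 405112)*238712 = -366595*238712 = -87510625640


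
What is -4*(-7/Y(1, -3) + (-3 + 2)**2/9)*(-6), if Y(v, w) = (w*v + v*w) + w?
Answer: 64/3 ≈ 21.333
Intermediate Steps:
Y(v, w) = w + 2*v*w (Y(v, w) = (v*w + v*w) + w = 2*v*w + w = w + 2*v*w)
-4*(-7/Y(1, -3) + (-3 + 2)**2/9)*(-6) = -4*(-7*(-1/(3*(1 + 2*1))) + (-3 + 2)**2/9)*(-6) = -4*(-7*(-1/(3*(1 + 2))) + (-1)**2*(1/9))*(-6) = -4*(-7/((-3*3)) + 1*(1/9))*(-6) = -4*(-7/(-9) + 1/9)*(-6) = -4*(-7*(-1/9) + 1/9)*(-6) = -4*(7/9 + 1/9)*(-6) = -4*8/9*(-6) = -32/9*(-6) = 64/3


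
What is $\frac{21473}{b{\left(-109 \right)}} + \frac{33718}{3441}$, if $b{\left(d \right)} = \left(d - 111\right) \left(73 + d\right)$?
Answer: $\frac{113645051}{9084240} \approx 12.51$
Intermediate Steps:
$b{\left(d \right)} = \left(-111 + d\right) \left(73 + d\right)$
$\frac{21473}{b{\left(-109 \right)}} + \frac{33718}{3441} = \frac{21473}{-8103 + \left(-109\right)^{2} - -4142} + \frac{33718}{3441} = \frac{21473}{-8103 + 11881 + 4142} + 33718 \cdot \frac{1}{3441} = \frac{21473}{7920} + \frac{33718}{3441} = \frac{113645051}{9084240}$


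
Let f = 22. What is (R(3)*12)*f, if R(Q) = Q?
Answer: 792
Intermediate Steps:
(R(3)*12)*f = (3*12)*22 = 36*22 = 792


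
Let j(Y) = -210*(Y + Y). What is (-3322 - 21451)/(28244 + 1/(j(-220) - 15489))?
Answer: -1905316203/2172274285 ≈ -0.87711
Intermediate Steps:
j(Y) = -420*Y
(-3322 - 21451)/(28244 + 1/(j(-220) - 15489)) = (-3322 - 21451)/(28244 + 1/(-420*(-220) - 15489)) = -24773/(28244 + 1/(92400 - 15489)) = -24773/(28244 + 1/76911) = -24773/2172274285/76911 = -24773*76911/2172274285 = -1905316203/2172274285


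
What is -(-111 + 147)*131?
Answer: -4716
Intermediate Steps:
-(-111 + 147)*131 = -36*131 = -1*4716 = -4716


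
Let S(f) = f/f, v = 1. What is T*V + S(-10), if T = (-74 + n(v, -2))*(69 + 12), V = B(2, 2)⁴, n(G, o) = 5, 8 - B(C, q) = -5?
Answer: -159627428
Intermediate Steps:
B(C, q) = 13 (B(C, q) = 8 - 1*(-5) = 8 + 5 = 13)
S(f) = 1
V = 28561 (V = 13⁴ = 28561)
T = -5589 (T = (-74 + 5)*(69 + 12) = -69*81 = -5589)
T*V + S(-10) = -5589*28561 + 1 = -159627429 + 1 = -159627428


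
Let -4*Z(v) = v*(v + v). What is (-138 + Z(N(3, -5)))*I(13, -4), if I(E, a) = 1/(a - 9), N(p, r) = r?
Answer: 301/26 ≈ 11.577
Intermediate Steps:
Z(v) = -v**2/2 (Z(v) = -v*(v + v)/4 = -v*2*v/4 = -v**2/2)
I(E, a) = 1/(-9 + a)
(-138 + Z(N(3, -5)))*I(13, -4) = (-138 - 1/2*(-5)**2)/(-9 - 4) = (-138 - 1/2*25)/(-13) = (-138 - 25/2)*(-1/13) = -301/2*(-1/13) = 301/26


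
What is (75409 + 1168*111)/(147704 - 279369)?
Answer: -205057/131665 ≈ -1.5574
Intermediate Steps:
(75409 + 1168*111)/(147704 - 279369) = (75409 + 129648)/(-131665) = 205057*(-1/131665) = -205057/131665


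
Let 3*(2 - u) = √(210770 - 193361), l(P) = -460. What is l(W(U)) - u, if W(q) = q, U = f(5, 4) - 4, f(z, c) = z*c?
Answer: -462 + √17409/3 ≈ -418.02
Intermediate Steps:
f(z, c) = c*z
U = 16 (U = 4*5 - 4 = 20 - 4 = 16)
u = 2 - √17409/3 (u = 2 - √(210770 - 193361)/3 = 2 - √17409/3 ≈ -41.981)
l(W(U)) - u = -460 - (2 - √17409/3) = -460 + (-2 + √17409/3) = -462 + √17409/3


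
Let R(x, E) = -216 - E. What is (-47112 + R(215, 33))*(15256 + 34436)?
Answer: -2353462812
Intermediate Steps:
(-47112 + R(215, 33))*(15256 + 34436) = (-47112 + (-216 - 1*33))*(15256 + 34436) = (-47112 + (-216 - 33))*49692 = (-47112 - 249)*49692 = -47361*49692 = -2353462812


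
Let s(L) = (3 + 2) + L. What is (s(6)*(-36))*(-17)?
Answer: 6732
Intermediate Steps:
s(L) = 5 + L
(s(6)*(-36))*(-17) = ((5 + 6)*(-36))*(-17) = (11*(-36))*(-17) = -396*(-17) = 6732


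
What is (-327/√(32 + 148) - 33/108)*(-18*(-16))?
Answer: -88 - 15696*√5/5 ≈ -7107.5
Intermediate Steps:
(-327/√(32 + 148) - 33/108)*(-18*(-16)) = (-327*√5/30 - 33*1/108)*288 = (-327*√5/30 - 11/36)*288 = (-109*√5/10 - 11/36)*288 = (-11/36 - 109*√5/10)*288 = -88 - 15696*√5/5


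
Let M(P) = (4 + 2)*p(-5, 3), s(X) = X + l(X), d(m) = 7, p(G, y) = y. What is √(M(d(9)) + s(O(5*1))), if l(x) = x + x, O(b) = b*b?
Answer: √93 ≈ 9.6436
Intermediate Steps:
O(b) = b²
l(x) = 2*x
s(X) = 3*X (s(X) = X + 2*X = 3*X)
M(P) = 18 (M(P) = (4 + 2)*3 = 6*3 = 18)
√(M(d(9)) + s(O(5*1))) = √(18 + 3*(5*1)²) = √(18 + 3*5²) = √(18 + 3*25) = √(18 + 75) = √93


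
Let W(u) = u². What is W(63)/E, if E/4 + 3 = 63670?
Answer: 3969/254668 ≈ 0.015585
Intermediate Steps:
E = 254668 (E = -12 + 4*63670 = -12 + 254680 = 254668)
W(63)/E = 63²/254668 = 3969*(1/254668) = 3969/254668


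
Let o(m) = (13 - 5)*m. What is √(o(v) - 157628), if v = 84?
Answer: 2*I*√39239 ≈ 396.18*I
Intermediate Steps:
o(m) = 8*m
√(o(v) - 157628) = √(8*84 - 157628) = √(672 - 157628) = √(-156956) = 2*I*√39239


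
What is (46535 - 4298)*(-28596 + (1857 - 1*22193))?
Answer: -2066740884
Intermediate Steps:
(46535 - 4298)*(-28596 + (1857 - 1*22193)) = 42237*(-28596 + (1857 - 22193)) = 42237*(-28596 - 20336) = 42237*(-48932) = -2066740884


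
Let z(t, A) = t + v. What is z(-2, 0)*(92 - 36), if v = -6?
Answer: -448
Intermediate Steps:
z(t, A) = -6 + t (z(t, A) = t - 6 = -6 + t)
z(-2, 0)*(92 - 36) = (-6 - 2)*(92 - 36) = -8*56 = -448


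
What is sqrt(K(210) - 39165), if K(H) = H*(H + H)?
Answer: sqrt(49035) ≈ 221.44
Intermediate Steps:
K(H) = 2*H**2 (K(H) = H*(2*H) = 2*H**2)
sqrt(K(210) - 39165) = sqrt(2*210**2 - 39165) = sqrt(2*44100 - 39165) = sqrt(88200 - 39165) = sqrt(49035)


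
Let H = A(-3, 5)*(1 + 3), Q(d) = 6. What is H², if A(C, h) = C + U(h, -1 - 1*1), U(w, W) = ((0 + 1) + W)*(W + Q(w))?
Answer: 784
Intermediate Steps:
U(w, W) = (1 + W)*(6 + W) (U(w, W) = ((0 + 1) + W)*(W + 6) = (1 + W)*(6 + W))
A(C, h) = -4 + C (A(C, h) = C + (6 + (-1 - 1*1)² + 7*(-1 - 1*1)) = C + (6 + (-1 - 1)² + 7*(-1 - 1)) = C + (6 + (-2)² + 7*(-2)) = C + (6 + 4 - 14) = C - 4 = -4 + C)
H = -28 (H = (-4 - 3)*(1 + 3) = -7*4 = -28)
H² = (-28)² = 784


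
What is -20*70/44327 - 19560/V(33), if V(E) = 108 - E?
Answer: -57809408/221635 ≈ -260.83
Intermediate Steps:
-20*70/44327 - 19560/V(33) = -20*70/44327 - 19560/(108 - 1*33) = -1400*1/44327 - 19560/(108 - 33) = -1400/44327 - 19560/75 = -1400/44327 - 19560*1/75 = -1400/44327 - 1304/5 = -57809408/221635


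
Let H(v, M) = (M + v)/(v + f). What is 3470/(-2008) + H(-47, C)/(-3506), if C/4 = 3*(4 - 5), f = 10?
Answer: -112563453/65120444 ≈ -1.7285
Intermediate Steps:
C = -12 (C = 4*(3*(4 - 5)) = 4*(3*(-1)) = 4*(-3) = -12)
H(v, M) = (M + v)/(10 + v) (H(v, M) = (M + v)/(v + 10) = (M + v)/(10 + v))
3470/(-2008) + H(-47, C)/(-3506) = 3470/(-2008) + ((-12 - 47)/(10 - 47))/(-3506) = 3470*(-1/2008) + (-59/(-37))*(-1/3506) = -1735/1004 - 1/37*(-59)*(-1/3506) = -1735/1004 + (59/37)*(-1/3506) = -1735/1004 - 59/129722 = -112563453/65120444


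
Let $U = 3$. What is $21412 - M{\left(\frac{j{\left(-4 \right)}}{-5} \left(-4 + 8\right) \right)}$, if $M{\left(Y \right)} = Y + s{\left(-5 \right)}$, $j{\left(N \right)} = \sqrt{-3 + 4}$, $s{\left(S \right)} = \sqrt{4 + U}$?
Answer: $\frac{107064}{5} - \sqrt{7} \approx 21410.0$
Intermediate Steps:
$s{\left(S \right)} = \sqrt{7}$ ($s{\left(S \right)} = \sqrt{4 + 3} = \sqrt{7}$)
$j{\left(N \right)} = 1$ ($j{\left(N \right)} = \sqrt{1} = 1$)
$M{\left(Y \right)} = Y + \sqrt{7}$
$21412 - M{\left(\frac{j{\left(-4 \right)}}{-5} \left(-4 + 8\right) \right)} = 21412 - \left(1 \frac{1}{-5} \left(-4 + 8\right) + \sqrt{7}\right) = 21412 - \left(1 \left(- \frac{1}{5}\right) 4 + \sqrt{7}\right) = 21412 - \left(\left(- \frac{1}{5}\right) 4 + \sqrt{7}\right) = 21412 - \left(- \frac{4}{5} + \sqrt{7}\right) = 21412 + \left(\frac{4}{5} - \sqrt{7}\right) = \frac{107064}{5} - \sqrt{7}$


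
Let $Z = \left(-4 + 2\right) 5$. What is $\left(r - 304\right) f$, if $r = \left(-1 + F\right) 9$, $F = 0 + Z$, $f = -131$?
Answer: $52793$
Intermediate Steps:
$Z = -10$ ($Z = \left(-2\right) 5 = -10$)
$F = -10$ ($F = 0 - 10 = -10$)
$r = -99$ ($r = \left(-1 - 10\right) 9 = \left(-11\right) 9 = -99$)
$\left(r - 304\right) f = \left(-99 - 304\right) \left(-131\right) = \left(-403\right) \left(-131\right) = 52793$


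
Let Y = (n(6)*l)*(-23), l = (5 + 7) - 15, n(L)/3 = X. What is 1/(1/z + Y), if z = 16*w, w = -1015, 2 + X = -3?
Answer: -16240/16808401 ≈ -0.00096618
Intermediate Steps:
X = -5 (X = -2 - 3 = -5)
n(L) = -15 (n(L) = 3*(-5) = -15)
l = -3 (l = 12 - 15 = -3)
z = -16240 (z = 16*(-1015) = -16240)
Y = -1035 (Y = -15*(-3)*(-23) = 45*(-23) = -1035)
1/(1/z + Y) = 1/(1/(-16240) - 1035) = 1/(-1/16240 - 1035) = 1/(-16808401/16240) = -16240/16808401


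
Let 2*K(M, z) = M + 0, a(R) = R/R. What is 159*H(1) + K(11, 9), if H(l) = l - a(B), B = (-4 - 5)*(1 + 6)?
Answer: 11/2 ≈ 5.5000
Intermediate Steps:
B = -63 (B = -9*7 = -63)
a(R) = 1
K(M, z) = M/2 (K(M, z) = (M + 0)/2 = M/2)
H(l) = -1 + l (H(l) = l - 1*1 = l - 1 = -1 + l)
159*H(1) + K(11, 9) = 159*(-1 + 1) + (1/2)*11 = 159*0 + 11/2 = 0 + 11/2 = 11/2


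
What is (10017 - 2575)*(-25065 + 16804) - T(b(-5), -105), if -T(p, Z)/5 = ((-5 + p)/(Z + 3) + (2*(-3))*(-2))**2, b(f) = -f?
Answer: -61477642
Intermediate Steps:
T(p, Z) = -5*(12 + (-5 + p)/(3 + Z))**2 (T(p, Z) = -5*((-5 + p)/(Z + 3) + (2*(-3))*(-2))**2 = -5*((-5 + p)/(3 + Z) - 6*(-2))**2 = -5*((-5 + p)/(3 + Z) + 12)**2 = -5*(12 + (-5 + p)/(3 + Z))**2)
(10017 - 2575)*(-25065 + 16804) - T(b(-5), -105) = (10017 - 2575)*(-25065 + 16804) - (-5)*(31 - 1*(-5) + 12*(-105))**2/(3 - 105)**2 = 7442*(-8261) - (-5)*(31 + 5 - 1260)**2/(-102)**2 = -61478362 - (-5)*(-1224)**2/10404 = -61478362 - (-5)*1498176/10404 = -61478362 - 1*(-720) = -61478362 + 720 = -61477642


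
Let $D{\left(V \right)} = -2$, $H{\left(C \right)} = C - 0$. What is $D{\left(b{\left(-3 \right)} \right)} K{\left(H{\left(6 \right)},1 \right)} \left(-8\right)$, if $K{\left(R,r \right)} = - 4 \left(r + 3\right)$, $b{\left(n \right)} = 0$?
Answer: $-256$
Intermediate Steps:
$H{\left(C \right)} = C$ ($H{\left(C \right)} = C + 0 = C$)
$K{\left(R,r \right)} = -12 - 4 r$ ($K{\left(R,r \right)} = - 4 \left(3 + r\right) = -12 - 4 r$)
$D{\left(b{\left(-3 \right)} \right)} K{\left(H{\left(6 \right)},1 \right)} \left(-8\right) = - 2 \left(-12 - 4\right) \left(-8\right) = \left(-2\right) \left(-16\right) \left(-8\right) = 32 \left(-8\right) = -256$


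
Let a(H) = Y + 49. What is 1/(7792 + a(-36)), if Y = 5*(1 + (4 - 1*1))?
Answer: 1/7861 ≈ 0.00012721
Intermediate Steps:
Y = 20 (Y = 5*(1 + (4 - 1)) = 5*(1 + 3) = 5*4 = 20)
a(H) = 69 (a(H) = 20 + 49 = 69)
1/(7792 + a(-36)) = 1/(7792 + 69) = 1/7861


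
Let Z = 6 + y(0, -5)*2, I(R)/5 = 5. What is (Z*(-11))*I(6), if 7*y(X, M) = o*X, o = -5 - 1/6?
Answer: -1650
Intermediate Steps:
I(R) = 25 (I(R) = 5*5 = 25)
o = -31/6 (o = -5 - 1/6 = -5 - 1*⅙ = -5 - ⅙ = -31/6 ≈ -5.1667)
y(X, M) = -31*X/42 (y(X, M) = (-31*X/6)/7 = -31*X/42)
Z = 6 (Z = 6 - 31/42*0*2 = 6 + 0*2 = 6 + 0 = 6)
(Z*(-11))*I(6) = (6*(-11))*25 = -66*25 = -1650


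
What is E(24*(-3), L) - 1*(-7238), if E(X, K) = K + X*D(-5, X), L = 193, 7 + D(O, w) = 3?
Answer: 7719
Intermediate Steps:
D(O, w) = -4 (D(O, w) = -7 + 3 = -4)
E(X, K) = K - 4*X (E(X, K) = K + X*(-4) = K - 4*X)
E(24*(-3), L) - 1*(-7238) = (193 - 96*(-3)) - 1*(-7238) = (193 - 4*(-72)) + 7238 = (193 + 288) + 7238 = 481 + 7238 = 7719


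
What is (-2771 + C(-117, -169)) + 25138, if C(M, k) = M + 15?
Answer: 22265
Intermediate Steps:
C(M, k) = 15 + M
(-2771 + C(-117, -169)) + 25138 = (-2771 + (15 - 117)) + 25138 = (-2771 - 102) + 25138 = -2873 + 25138 = 22265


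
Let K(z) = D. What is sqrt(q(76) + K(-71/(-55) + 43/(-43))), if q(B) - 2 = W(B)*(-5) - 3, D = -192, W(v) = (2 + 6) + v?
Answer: I*sqrt(613) ≈ 24.759*I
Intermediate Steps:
W(v) = 8 + v
K(z) = -192
q(B) = -41 - 5*B (q(B) = 2 + ((8 + B)*(-5) - 3) = 2 + ((-40 - 5*B) - 3) = 2 + (-43 - 5*B) = -41 - 5*B)
sqrt(q(76) + K(-71/(-55) + 43/(-43))) = sqrt((-41 - 5*76) - 192) = sqrt((-41 - 380) - 192) = sqrt(-421 - 192) = sqrt(-613) = I*sqrt(613)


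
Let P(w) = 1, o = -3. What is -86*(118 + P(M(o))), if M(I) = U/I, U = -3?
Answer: -10234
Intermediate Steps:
M(I) = -3/I
-86*(118 + P(M(o))) = -86*(118 + 1) = -86*119 = -10234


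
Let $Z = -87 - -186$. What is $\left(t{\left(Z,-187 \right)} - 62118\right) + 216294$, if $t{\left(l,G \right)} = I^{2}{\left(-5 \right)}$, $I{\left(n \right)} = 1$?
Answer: $154177$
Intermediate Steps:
$Z = 99$ ($Z = -87 + 186 = 99$)
$t{\left(l,G \right)} = 1$ ($t{\left(l,G \right)} = 1^{2} = 1$)
$\left(t{\left(Z,-187 \right)} - 62118\right) + 216294 = \left(1 - 62118\right) + 216294 = -62117 + 216294 = 154177$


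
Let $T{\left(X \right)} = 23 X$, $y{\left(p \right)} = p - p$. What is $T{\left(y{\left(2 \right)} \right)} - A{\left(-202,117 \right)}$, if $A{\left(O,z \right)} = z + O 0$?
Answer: $-117$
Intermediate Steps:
$y{\left(p \right)} = 0$
$A{\left(O,z \right)} = z$ ($A{\left(O,z \right)} = z + 0 = z$)
$T{\left(y{\left(2 \right)} \right)} - A{\left(-202,117 \right)} = 23 \cdot 0 - 117 = 0 - 117 = -117$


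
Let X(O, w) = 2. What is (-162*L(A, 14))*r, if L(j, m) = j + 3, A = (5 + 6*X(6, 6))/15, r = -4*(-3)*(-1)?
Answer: 40176/5 ≈ 8035.2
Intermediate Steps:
r = -12 (r = 12*(-1) = -12)
A = 17/15 (A = (5 + 6*2)/15 = (5 + 12)*(1/15) = 17*(1/15) = 17/15 ≈ 1.1333)
L(j, m) = 3 + j
(-162*L(A, 14))*r = -162*(3 + 17/15)*(-12) = -162*62/15*(-12) = -3348/5*(-12) = 40176/5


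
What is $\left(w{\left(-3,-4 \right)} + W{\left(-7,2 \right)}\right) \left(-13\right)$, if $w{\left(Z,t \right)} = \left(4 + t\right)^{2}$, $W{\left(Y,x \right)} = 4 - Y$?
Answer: $-143$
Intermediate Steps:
$\left(w{\left(-3,-4 \right)} + W{\left(-7,2 \right)}\right) \left(-13\right) = \left(\left(4 - 4\right)^{2} + \left(4 - -7\right)\right) \left(-13\right) = \left(0^{2} + \left(4 + 7\right)\right) \left(-13\right) = \left(0 + 11\right) \left(-13\right) = 11 \left(-13\right) = -143$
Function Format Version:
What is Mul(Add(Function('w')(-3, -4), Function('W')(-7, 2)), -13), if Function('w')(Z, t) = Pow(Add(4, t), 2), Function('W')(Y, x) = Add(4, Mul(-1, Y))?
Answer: -143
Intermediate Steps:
Mul(Add(Function('w')(-3, -4), Function('W')(-7, 2)), -13) = Mul(Add(Pow(Add(4, -4), 2), Add(4, Mul(-1, -7))), -13) = Mul(Add(Pow(0, 2), Add(4, 7)), -13) = Mul(Add(0, 11), -13) = Mul(11, -13) = -143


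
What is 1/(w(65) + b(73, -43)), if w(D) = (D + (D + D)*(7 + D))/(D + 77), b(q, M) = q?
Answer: 142/19791 ≈ 0.0071750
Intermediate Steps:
w(D) = (D + 2*D*(7 + D))/(77 + D) (w(D) = (D + (2*D)*(7 + D))/(77 + D) = (D + 2*D*(7 + D))/(77 + D))
1/(w(65) + b(73, -43)) = 1/(65*(15 + 2*65)/(77 + 65) + 73) = 1/(65*(15 + 130)/142 + 73) = 1/(65*(1/142)*145 + 73) = 1/(9425/142 + 73) = 1/(19791/142) = 142/19791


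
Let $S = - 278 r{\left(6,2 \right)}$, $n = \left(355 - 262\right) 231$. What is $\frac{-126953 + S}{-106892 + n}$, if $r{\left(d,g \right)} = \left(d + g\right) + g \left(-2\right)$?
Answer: $\frac{128065}{85409} \approx 1.4994$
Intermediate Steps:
$n = 21483$ ($n = 93 \cdot 231 = 21483$)
$r{\left(d,g \right)} = d - g$ ($r{\left(d,g \right)} = \left(d + g\right) - 2 g = d - g$)
$S = -1112$ ($S = - 278 \left(6 - 2\right) = \left(-278\right) 4 = -1112$)
$\frac{-126953 + S}{-106892 + n} = \frac{-126953 - 1112}{-106892 + 21483} = - \frac{128065}{-85409} = \left(-128065\right) \left(- \frac{1}{85409}\right) = \frac{128065}{85409}$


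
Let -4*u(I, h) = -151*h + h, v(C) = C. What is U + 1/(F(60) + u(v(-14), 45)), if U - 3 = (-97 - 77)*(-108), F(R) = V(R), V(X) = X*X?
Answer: 198757127/10575 ≈ 18795.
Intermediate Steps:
V(X) = X²
F(R) = R²
u(I, h) = 75*h/2 (u(I, h) = -(-151*h + h)/4 = -(-75)*h/2 = 75*h/2)
U = 18795 (U = 3 + (-97 - 77)*(-108) = 3 - 174*(-108) = 3 + 18792 = 18795)
U + 1/(F(60) + u(v(-14), 45)) = 18795 + 1/(60² + (75/2)*45) = 18795 + 1/(3600 + 3375/2) = 18795 + 1/(10575/2) = 18795 + 2/10575 = 198757127/10575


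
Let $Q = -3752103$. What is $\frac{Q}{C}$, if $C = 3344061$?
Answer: $- \frac{1250701}{1114687} \approx -1.122$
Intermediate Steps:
$\frac{Q}{C} = - \frac{3752103}{3344061} = \left(-3752103\right) \frac{1}{3344061} = - \frac{1250701}{1114687}$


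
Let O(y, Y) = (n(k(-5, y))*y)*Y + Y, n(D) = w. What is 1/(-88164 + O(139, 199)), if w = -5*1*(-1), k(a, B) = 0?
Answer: 1/50340 ≈ 1.9865e-5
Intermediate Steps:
w = 5 (w = -5*(-1) = 5)
n(D) = 5
O(y, Y) = Y + 5*Y*y (O(y, Y) = (5*y)*Y + Y = 5*Y*y + Y = Y + 5*Y*y)
1/(-88164 + O(139, 199)) = 1/(-88164 + 199*(1 + 5*139)) = 1/(-88164 + 199*(1 + 695)) = 1/(-88164 + 199*696) = 1/(-88164 + 138504) = 1/50340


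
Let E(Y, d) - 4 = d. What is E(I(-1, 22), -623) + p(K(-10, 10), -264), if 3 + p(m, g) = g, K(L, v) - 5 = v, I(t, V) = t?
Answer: -886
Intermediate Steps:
K(L, v) = 5 + v
p(m, g) = -3 + g
E(Y, d) = 4 + d
E(I(-1, 22), -623) + p(K(-10, 10), -264) = (4 - 623) + (-3 - 264) = -619 - 267 = -886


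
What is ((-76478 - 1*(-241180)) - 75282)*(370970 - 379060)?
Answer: -723407800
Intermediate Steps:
((-76478 - 1*(-241180)) - 75282)*(370970 - 379060) = ((-76478 + 241180) - 75282)*(-8090) = (164702 - 75282)*(-8090) = 89420*(-8090) = -723407800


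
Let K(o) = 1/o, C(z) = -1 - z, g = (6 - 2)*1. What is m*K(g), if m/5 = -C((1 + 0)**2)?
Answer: 5/2 ≈ 2.5000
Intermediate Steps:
g = 4 (g = 4*1 = 4)
m = 10 (m = 5*(-(-1 - (1 + 0)**2)) = 5*(-(-1 - 1*1**2)) = 5*(-(-1 - 1*1)) = 5*(-(-1 - 1)) = 5*(-1*(-2)) = 5*2 = 10)
m*K(g) = 10/4 = 10*(1/4) = 5/2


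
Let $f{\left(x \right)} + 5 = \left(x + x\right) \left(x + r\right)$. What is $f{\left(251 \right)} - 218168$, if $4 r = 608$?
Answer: $-15867$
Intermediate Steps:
$r = 152$ ($r = \frac{1}{4} \cdot 608 = 152$)
$f{\left(x \right)} = -5 + 2 x \left(152 + x\right)$ ($f{\left(x \right)} = -5 + \left(x + x\right) \left(x + 152\right) = -5 + 2 x \left(152 + x\right)$)
$f{\left(251 \right)} - 218168 = \left(-5 + 2 \cdot 251^{2} + 304 \cdot 251\right) - 218168 = \left(-5 + 2 \cdot 63001 + 76304\right) - 218168 = \left(-5 + 126002 + 76304\right) - 218168 = 202301 - 218168 = -15867$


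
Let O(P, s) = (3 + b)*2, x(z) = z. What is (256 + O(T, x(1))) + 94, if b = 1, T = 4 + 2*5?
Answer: 358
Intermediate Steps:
T = 14 (T = 4 + 10 = 14)
O(P, s) = 8 (O(P, s) = (3 + 1)*2 = 4*2 = 8)
(256 + O(T, x(1))) + 94 = (256 + 8) + 94 = 264 + 94 = 358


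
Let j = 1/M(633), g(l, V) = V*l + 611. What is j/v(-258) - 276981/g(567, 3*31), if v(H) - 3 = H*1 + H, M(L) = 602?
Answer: -21384746912/4118349123 ≈ -5.1926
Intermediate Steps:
v(H) = 3 + 2*H (v(H) = 3 + (H*1 + H) = 3 + (H + H) = 3 + 2*H)
g(l, V) = 611 + V*l
j = 1/602 ≈ 0.0016611
j/v(-258) - 276981/g(567, 3*31) = 1/(602*(3 + 2*(-258))) - 276981/(611 + (3*31)*567) = 1/(602*(3 - 516)) - 276981/(611 + 93*567) = (1/602)/(-513) - 276981/(611 + 52731) = (1/602)*(-1/513) - 276981/53342 = -1/308826 - 276981*1/53342 = -1/308826 - 276981/53342 = -21384746912/4118349123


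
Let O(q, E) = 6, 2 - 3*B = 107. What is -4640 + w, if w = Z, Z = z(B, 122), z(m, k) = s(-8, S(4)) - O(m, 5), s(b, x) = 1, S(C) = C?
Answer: -4645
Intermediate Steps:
B = -35 (B = ⅔ - ⅓*107 = ⅔ - 107/3 = -35)
z(m, k) = -5 (z(m, k) = 1 - 1*6 = 1 - 6 = -5)
Z = -5
w = -5
-4640 + w = -4640 - 5 = -4645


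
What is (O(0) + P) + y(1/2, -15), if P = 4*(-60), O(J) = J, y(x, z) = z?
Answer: -255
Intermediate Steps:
P = -240
(O(0) + P) + y(1/2, -15) = (0 - 240) - 15 = -240 - 15 = -255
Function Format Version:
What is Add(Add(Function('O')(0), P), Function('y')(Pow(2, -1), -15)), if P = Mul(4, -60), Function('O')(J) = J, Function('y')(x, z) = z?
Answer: -255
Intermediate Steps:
P = -240
Add(Add(Function('O')(0), P), Function('y')(Pow(2, -1), -15)) = Add(Add(0, -240), -15) = Add(-240, -15) = -255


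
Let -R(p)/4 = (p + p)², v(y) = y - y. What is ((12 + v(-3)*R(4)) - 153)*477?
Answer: -67257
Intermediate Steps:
v(y) = 0
R(p) = -16*p² (R(p) = -4*(p + p)² = -4*4*p² = -16*p²)
((12 + v(-3)*R(4)) - 153)*477 = ((12 + 0*(-16*4²)) - 153)*477 = ((12 + 0*(-16*16)) - 153)*477 = ((12 + 0*(-256)) - 153)*477 = ((12 + 0) - 153)*477 = (12 - 153)*477 = -141*477 = -67257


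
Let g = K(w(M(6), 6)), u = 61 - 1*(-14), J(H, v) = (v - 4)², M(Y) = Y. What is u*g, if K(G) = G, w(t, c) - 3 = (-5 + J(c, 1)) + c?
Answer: 975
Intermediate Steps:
J(H, v) = (-4 + v)²
u = 75 (u = 61 + 14 = 75)
w(t, c) = 7 + c (w(t, c) = 3 + ((-5 + (-4 + 1)²) + c) = 3 + ((-5 + (-3)²) + c) = 3 + ((-5 + 9) + c) = 3 + (4 + c) = 7 + c)
g = 13 (g = 7 + 6 = 13)
u*g = 75*13 = 975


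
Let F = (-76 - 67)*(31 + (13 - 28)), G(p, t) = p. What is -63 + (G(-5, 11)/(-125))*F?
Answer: -3863/25 ≈ -154.52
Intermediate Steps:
F = -2288 (F = -143*(31 - 15) = -143*16 = -2288)
-63 + (G(-5, 11)/(-125))*F = -63 - 5/(-125)*(-2288) = -63 - 5*(-1/125)*(-2288) = -63 + (1/25)*(-2288) = -63 - 2288/25 = -3863/25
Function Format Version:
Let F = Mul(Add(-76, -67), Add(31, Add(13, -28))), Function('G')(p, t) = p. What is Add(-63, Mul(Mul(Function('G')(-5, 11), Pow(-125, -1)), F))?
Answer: Rational(-3863, 25) ≈ -154.52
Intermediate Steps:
F = -2288 (F = Mul(-143, Add(31, -15)) = Mul(-143, 16) = -2288)
Add(-63, Mul(Mul(Function('G')(-5, 11), Pow(-125, -1)), F)) = Add(-63, Mul(Mul(-5, Pow(-125, -1)), -2288)) = Add(-63, Mul(Mul(-5, Rational(-1, 125)), -2288)) = Add(-63, Mul(Rational(1, 25), -2288)) = Add(-63, Rational(-2288, 25)) = Rational(-3863, 25)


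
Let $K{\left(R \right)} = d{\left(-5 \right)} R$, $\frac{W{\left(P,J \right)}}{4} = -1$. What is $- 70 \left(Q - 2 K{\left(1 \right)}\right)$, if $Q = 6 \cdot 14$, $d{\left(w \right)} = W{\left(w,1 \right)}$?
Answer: $-6440$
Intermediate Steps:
$W{\left(P,J \right)} = -4$ ($W{\left(P,J \right)} = 4 \left(-1\right) = -4$)
$d{\left(w \right)} = -4$
$K{\left(R \right)} = - 4 R$
$Q = 84$
$- 70 \left(Q - 2 K{\left(1 \right)}\right) = - 70 \left(84 - 2 \left(\left(-4\right) 1\right)\right) = - 70 \left(84 - -8\right) = - 70 \left(84 + 8\right) = \left(-70\right) 92 = -6440$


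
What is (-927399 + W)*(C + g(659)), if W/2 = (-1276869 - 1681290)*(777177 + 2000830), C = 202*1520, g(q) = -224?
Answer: -5042696994337680000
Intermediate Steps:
C = 307040
W = -16435572818226 (W = 2*((-1276869 - 1681290)*(777177 + 2000830)) = 2*(-2958159*2778007) = 2*(-8217786409113) = -16435572818226)
(-927399 + W)*(C + g(659)) = (-927399 - 16435572818226)*(307040 - 224) = -16435573745625*306816 = -5042696994337680000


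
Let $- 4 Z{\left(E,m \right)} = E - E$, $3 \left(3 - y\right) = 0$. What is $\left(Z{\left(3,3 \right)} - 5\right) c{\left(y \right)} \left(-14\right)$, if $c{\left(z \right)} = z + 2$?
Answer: $350$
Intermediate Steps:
$y = 3$ ($y = 3 - 0 = 3 + 0 = 3$)
$Z{\left(E,m \right)} = 0$ ($Z{\left(E,m \right)} = - \frac{E - E}{4} = \left(- \frac{1}{4}\right) 0 = 0$)
$c{\left(z \right)} = 2 + z$
$\left(Z{\left(3,3 \right)} - 5\right) c{\left(y \right)} \left(-14\right) = \left(0 - 5\right) \left(2 + 3\right) \left(-14\right) = \left(0 - 5\right) 5 \left(-14\right) = \left(-5\right) 5 \left(-14\right) = \left(-25\right) \left(-14\right) = 350$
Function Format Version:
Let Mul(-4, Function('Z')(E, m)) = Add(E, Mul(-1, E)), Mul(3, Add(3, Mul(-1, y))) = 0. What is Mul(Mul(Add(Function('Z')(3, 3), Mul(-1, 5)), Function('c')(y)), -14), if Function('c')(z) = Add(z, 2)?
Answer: 350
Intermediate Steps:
y = 3 (y = Add(3, Mul(Rational(-1, 3), 0)) = Add(3, 0) = 3)
Function('Z')(E, m) = 0 (Function('Z')(E, m) = Mul(Rational(-1, 4), Add(E, Mul(-1, E))) = Mul(Rational(-1, 4), 0) = 0)
Function('c')(z) = Add(2, z)
Mul(Mul(Add(Function('Z')(3, 3), Mul(-1, 5)), Function('c')(y)), -14) = Mul(Mul(Add(0, Mul(-1, 5)), Add(2, 3)), -14) = Mul(Mul(Add(0, -5), 5), -14) = Mul(Mul(-5, 5), -14) = Mul(-25, -14) = 350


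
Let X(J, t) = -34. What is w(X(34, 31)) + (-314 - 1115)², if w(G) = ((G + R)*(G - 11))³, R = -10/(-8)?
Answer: 204987982999/64 ≈ 3.2029e+9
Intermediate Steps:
R = 5/4 (R = -10*(-⅛) = 5/4 ≈ 1.2500)
w(G) = (-11 + G)³*(5/4 + G)³ (w(G) = ((G + 5/4)*(G - 11))³ = ((5/4 + G)*(-11 + G))³ = ((-11 + G)*(5/4 + G))³ = (-11 + G)³*(5/4 + G)³)
w(X(34, 31)) + (-314 - 1115)² = (-11 - 34)³*(5 + 4*(-34))³/64 + (-314 - 1115)² = (1/64)*(-45)³*(5 - 136)³ + (-1429)² = (1/64)*(-91125)*(-131)³ + 2042041 = (1/64)*(-91125)*(-2248091) + 2042041 = 204857292375/64 + 2042041 = 204987982999/64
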